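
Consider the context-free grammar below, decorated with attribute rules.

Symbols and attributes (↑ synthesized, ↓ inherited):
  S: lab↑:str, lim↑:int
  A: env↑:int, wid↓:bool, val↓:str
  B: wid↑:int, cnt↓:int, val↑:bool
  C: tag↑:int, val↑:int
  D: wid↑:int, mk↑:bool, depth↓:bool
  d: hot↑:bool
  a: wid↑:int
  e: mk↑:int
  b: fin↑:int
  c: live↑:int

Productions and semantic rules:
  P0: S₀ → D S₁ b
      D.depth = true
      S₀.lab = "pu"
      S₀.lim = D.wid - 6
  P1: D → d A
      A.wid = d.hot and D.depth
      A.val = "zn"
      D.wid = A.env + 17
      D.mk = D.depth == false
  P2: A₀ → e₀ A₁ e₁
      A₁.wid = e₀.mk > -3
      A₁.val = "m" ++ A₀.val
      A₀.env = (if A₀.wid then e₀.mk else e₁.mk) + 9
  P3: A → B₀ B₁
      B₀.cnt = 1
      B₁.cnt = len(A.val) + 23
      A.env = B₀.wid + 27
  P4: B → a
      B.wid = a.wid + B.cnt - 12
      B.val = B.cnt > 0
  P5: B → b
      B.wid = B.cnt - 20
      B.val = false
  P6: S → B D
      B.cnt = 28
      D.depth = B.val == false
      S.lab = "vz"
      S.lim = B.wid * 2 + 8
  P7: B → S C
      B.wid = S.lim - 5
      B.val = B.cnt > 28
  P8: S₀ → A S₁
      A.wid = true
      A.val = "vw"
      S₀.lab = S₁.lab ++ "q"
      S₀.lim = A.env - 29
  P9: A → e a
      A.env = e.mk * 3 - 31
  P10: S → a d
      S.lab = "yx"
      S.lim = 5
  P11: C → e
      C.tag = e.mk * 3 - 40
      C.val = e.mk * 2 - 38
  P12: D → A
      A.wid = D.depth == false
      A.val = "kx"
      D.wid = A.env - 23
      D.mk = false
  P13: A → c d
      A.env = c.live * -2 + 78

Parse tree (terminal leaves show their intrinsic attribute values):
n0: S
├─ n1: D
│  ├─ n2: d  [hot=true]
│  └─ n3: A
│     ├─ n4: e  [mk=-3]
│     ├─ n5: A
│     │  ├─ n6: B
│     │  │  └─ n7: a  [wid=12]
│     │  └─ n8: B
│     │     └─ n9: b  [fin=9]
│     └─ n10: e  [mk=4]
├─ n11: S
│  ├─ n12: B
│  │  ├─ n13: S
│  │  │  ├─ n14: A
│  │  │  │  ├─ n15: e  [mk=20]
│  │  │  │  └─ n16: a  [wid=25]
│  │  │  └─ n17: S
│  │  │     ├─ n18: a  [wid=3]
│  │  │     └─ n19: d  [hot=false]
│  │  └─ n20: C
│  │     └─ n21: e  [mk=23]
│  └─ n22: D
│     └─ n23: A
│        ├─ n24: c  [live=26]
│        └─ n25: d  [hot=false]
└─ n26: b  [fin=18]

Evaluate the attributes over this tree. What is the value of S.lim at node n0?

17

1. n1.depth = true  [true]
2. n2.hot = true  [terminal]
3. n3.wid = true  [d.hot and D.depth]
4. n3.val = "zn"  ["zn"]
5. n4.mk = -3  [terminal]
6. n5.wid = false  [e₀.mk > -3]
7. n5.val = "mzn"  ["m" ++ A₀.val]
8. n6.cnt = 1  [1]
9. n7.wid = 12  [terminal]
10. n6.wid = 1  [a.wid + B.cnt - 12]
11. n6.val = true  [B.cnt > 0]
12. n8.cnt = 26  [len(A.val) + 23]
13. n9.fin = 9  [terminal]
14. n8.wid = 6  [B.cnt - 20]
15. n8.val = false  [false]
16. n5.env = 28  [B₀.wid + 27]
17. n10.mk = 4  [terminal]
18. n3.env = 6  [(if A₀.wid then e₀.mk else e₁.mk) + 9]
19. n1.wid = 23  [A.env + 17]
20. n1.mk = false  [D.depth == false]
21. n12.cnt = 28  [28]
22. n14.wid = true  [true]
23. n14.val = "vw"  ["vw"]
24. n15.mk = 20  [terminal]
25. n16.wid = 25  [terminal]
26. n14.env = 29  [e.mk * 3 - 31]
27. n18.wid = 3  [terminal]
28. n19.hot = false  [terminal]
29. n17.lab = "yx"  ["yx"]
30. n17.lim = 5  [5]
31. n13.lab = "yxq"  [S₁.lab ++ "q"]
32. n13.lim = 0  [A.env - 29]
33. n21.mk = 23  [terminal]
34. n20.tag = 29  [e.mk * 3 - 40]
35. n20.val = 8  [e.mk * 2 - 38]
36. n12.wid = -5  [S.lim - 5]
37. n12.val = false  [B.cnt > 28]
38. n22.depth = true  [B.val == false]
39. n23.wid = false  [D.depth == false]
40. n23.val = "kx"  ["kx"]
41. n24.live = 26  [terminal]
42. n25.hot = false  [terminal]
43. n23.env = 26  [c.live * -2 + 78]
44. n22.wid = 3  [A.env - 23]
45. n22.mk = false  [false]
46. n11.lab = "vz"  ["vz"]
47. n11.lim = -2  [B.wid * 2 + 8]
48. n26.fin = 18  [terminal]
49. n0.lab = "pu"  ["pu"]
50. n0.lim = 17  [D.wid - 6]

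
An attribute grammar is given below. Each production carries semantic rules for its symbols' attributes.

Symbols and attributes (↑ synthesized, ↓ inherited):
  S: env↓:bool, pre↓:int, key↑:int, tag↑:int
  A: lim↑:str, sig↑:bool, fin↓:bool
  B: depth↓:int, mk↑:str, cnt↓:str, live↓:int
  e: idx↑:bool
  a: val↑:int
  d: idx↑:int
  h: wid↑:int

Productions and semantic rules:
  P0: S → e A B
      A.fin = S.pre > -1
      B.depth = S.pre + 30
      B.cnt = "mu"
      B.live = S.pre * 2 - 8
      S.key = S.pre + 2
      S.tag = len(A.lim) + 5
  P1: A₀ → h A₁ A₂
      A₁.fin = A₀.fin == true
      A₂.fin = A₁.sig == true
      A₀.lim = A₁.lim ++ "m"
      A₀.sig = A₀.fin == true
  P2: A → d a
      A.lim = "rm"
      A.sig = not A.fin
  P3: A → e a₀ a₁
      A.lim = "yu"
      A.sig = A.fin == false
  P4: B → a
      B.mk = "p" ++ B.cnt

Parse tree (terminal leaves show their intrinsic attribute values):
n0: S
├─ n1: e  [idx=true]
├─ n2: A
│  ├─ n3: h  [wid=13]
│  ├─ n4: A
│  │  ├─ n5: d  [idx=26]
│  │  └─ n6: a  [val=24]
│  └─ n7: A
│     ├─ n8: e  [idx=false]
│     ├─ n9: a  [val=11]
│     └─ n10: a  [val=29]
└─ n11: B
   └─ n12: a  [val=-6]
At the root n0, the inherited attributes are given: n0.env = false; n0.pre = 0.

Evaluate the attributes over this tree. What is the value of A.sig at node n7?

1. n0.env = false  [given at root]
2. n0.pre = 0  [given at root]
3. n1.idx = true  [terminal]
4. n2.fin = true  [S.pre > -1]
5. n3.wid = 13  [terminal]
6. n4.fin = true  [A₀.fin == true]
7. n5.idx = 26  [terminal]
8. n6.val = 24  [terminal]
9. n4.lim = "rm"  ["rm"]
10. n4.sig = false  [not A.fin]
11. n7.fin = false  [A₁.sig == true]
12. n8.idx = false  [terminal]
13. n9.val = 11  [terminal]
14. n10.val = 29  [terminal]
15. n7.lim = "yu"  ["yu"]
16. n7.sig = true  [A.fin == false]
17. n2.lim = "rmm"  [A₁.lim ++ "m"]
18. n2.sig = true  [A₀.fin == true]
19. n11.depth = 30  [S.pre + 30]
20. n11.cnt = "mu"  ["mu"]
21. n11.live = -8  [S.pre * 2 - 8]
22. n12.val = -6  [terminal]
23. n11.mk = "pmu"  ["p" ++ B.cnt]
24. n0.key = 2  [S.pre + 2]
25. n0.tag = 8  [len(A.lim) + 5]

true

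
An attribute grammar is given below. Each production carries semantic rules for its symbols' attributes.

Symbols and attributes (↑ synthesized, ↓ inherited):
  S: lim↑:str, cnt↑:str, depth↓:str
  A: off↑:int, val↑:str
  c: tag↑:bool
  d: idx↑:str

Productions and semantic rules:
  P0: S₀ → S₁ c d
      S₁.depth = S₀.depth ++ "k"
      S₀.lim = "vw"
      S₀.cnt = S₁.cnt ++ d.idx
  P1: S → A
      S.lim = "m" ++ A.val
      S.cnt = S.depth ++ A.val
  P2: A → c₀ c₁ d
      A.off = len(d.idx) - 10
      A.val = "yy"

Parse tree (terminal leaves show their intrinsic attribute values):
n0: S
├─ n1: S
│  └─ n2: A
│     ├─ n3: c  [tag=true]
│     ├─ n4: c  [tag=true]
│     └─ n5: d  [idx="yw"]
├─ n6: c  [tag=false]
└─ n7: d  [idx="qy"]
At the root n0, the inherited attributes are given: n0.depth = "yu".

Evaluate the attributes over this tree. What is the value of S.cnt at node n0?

1. n0.depth = "yu"  [given at root]
2. n1.depth = "yuk"  [S₀.depth ++ "k"]
3. n3.tag = true  [terminal]
4. n4.tag = true  [terminal]
5. n5.idx = "yw"  [terminal]
6. n2.off = -8  [len(d.idx) - 10]
7. n2.val = "yy"  ["yy"]
8. n1.lim = "myy"  ["m" ++ A.val]
9. n1.cnt = "yukyy"  [S.depth ++ A.val]
10. n6.tag = false  [terminal]
11. n7.idx = "qy"  [terminal]
12. n0.lim = "vw"  ["vw"]
13. n0.cnt = "yukyyqy"  [S₁.cnt ++ d.idx]

"yukyyqy"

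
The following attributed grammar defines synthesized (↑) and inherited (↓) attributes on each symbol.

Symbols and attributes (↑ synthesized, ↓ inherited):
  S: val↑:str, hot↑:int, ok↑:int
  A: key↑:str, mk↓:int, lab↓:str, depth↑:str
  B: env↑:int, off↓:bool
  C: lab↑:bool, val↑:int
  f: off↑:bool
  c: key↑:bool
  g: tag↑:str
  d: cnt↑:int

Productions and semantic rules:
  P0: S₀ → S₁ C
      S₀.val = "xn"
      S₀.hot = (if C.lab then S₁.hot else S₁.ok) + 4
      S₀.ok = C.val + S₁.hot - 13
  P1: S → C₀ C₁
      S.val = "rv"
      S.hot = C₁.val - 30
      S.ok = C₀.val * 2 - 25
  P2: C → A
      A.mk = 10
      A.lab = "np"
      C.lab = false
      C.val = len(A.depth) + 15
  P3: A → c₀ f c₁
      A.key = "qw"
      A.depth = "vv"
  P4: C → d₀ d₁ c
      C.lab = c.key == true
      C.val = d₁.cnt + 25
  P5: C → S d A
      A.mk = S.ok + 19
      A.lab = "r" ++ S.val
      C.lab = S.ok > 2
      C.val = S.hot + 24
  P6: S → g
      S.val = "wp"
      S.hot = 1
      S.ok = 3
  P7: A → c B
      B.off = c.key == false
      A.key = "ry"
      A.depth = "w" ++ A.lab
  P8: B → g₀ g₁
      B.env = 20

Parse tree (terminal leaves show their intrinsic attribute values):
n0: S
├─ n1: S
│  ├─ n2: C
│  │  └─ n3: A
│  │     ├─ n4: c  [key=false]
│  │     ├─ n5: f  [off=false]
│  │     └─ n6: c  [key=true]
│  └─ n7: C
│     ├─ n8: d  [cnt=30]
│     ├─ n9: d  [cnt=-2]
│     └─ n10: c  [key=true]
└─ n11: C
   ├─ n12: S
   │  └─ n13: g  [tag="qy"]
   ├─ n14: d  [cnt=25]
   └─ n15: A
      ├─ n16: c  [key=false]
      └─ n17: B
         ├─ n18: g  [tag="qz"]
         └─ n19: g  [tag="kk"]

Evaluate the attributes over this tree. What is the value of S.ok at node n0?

5

1. n3.mk = 10  [10]
2. n3.lab = "np"  ["np"]
3. n4.key = false  [terminal]
4. n5.off = false  [terminal]
5. n6.key = true  [terminal]
6. n3.key = "qw"  ["qw"]
7. n3.depth = "vv"  ["vv"]
8. n2.lab = false  [false]
9. n2.val = 17  [len(A.depth) + 15]
10. n8.cnt = 30  [terminal]
11. n9.cnt = -2  [terminal]
12. n10.key = true  [terminal]
13. n7.lab = true  [c.key == true]
14. n7.val = 23  [d₁.cnt + 25]
15. n1.val = "rv"  ["rv"]
16. n1.hot = -7  [C₁.val - 30]
17. n1.ok = 9  [C₀.val * 2 - 25]
18. n13.tag = "qy"  [terminal]
19. n12.val = "wp"  ["wp"]
20. n12.hot = 1  [1]
21. n12.ok = 3  [3]
22. n14.cnt = 25  [terminal]
23. n15.mk = 22  [S.ok + 19]
24. n15.lab = "rwp"  ["r" ++ S.val]
25. n16.key = false  [terminal]
26. n17.off = true  [c.key == false]
27. n18.tag = "qz"  [terminal]
28. n19.tag = "kk"  [terminal]
29. n17.env = 20  [20]
30. n15.key = "ry"  ["ry"]
31. n15.depth = "wrwp"  ["w" ++ A.lab]
32. n11.lab = true  [S.ok > 2]
33. n11.val = 25  [S.hot + 24]
34. n0.val = "xn"  ["xn"]
35. n0.hot = -3  [(if C.lab then S₁.hot else S₁.ok) + 4]
36. n0.ok = 5  [C.val + S₁.hot - 13]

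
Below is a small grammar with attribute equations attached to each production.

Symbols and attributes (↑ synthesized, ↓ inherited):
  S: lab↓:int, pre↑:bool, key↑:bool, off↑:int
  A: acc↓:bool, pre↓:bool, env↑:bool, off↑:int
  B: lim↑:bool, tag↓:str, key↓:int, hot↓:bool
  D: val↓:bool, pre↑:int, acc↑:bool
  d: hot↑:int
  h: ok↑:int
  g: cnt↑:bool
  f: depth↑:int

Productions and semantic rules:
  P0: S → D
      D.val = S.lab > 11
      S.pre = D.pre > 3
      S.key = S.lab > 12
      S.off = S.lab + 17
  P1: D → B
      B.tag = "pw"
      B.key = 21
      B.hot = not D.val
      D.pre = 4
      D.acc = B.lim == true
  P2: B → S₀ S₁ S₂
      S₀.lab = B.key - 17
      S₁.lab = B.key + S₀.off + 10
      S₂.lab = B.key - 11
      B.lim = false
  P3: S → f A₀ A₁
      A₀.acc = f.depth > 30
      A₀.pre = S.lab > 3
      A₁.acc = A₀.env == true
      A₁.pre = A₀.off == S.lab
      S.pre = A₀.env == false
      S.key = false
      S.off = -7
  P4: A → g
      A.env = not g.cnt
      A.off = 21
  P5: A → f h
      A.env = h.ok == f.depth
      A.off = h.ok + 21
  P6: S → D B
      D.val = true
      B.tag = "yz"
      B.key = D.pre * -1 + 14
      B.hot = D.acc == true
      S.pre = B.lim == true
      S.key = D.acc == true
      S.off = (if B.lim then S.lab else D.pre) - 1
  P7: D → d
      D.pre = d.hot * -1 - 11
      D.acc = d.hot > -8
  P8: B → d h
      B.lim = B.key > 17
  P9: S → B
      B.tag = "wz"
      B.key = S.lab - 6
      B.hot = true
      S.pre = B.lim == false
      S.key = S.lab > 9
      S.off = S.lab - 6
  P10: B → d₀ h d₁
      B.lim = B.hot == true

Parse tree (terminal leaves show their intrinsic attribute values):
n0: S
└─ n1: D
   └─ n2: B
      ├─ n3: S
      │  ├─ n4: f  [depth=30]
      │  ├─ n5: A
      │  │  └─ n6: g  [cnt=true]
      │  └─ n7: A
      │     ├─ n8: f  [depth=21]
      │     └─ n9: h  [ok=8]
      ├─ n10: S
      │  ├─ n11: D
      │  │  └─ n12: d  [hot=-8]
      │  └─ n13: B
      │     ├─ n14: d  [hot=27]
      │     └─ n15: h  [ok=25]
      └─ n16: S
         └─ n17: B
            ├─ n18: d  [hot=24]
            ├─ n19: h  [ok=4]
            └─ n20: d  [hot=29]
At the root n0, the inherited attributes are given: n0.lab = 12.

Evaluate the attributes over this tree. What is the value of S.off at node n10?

-4

1. n0.lab = 12  [given at root]
2. n1.val = true  [S.lab > 11]
3. n2.tag = "pw"  ["pw"]
4. n2.key = 21  [21]
5. n2.hot = false  [not D.val]
6. n3.lab = 4  [B.key - 17]
7. n4.depth = 30  [terminal]
8. n5.acc = false  [f.depth > 30]
9. n5.pre = true  [S.lab > 3]
10. n6.cnt = true  [terminal]
11. n5.env = false  [not g.cnt]
12. n5.off = 21  [21]
13. n7.acc = false  [A₀.env == true]
14. n7.pre = false  [A₀.off == S.lab]
15. n8.depth = 21  [terminal]
16. n9.ok = 8  [terminal]
17. n7.env = false  [h.ok == f.depth]
18. n7.off = 29  [h.ok + 21]
19. n3.pre = true  [A₀.env == false]
20. n3.key = false  [false]
21. n3.off = -7  [-7]
22. n10.lab = 24  [B.key + S₀.off + 10]
23. n11.val = true  [true]
24. n12.hot = -8  [terminal]
25. n11.pre = -3  [d.hot * -1 - 11]
26. n11.acc = false  [d.hot > -8]
27. n13.tag = "yz"  ["yz"]
28. n13.key = 17  [D.pre * -1 + 14]
29. n13.hot = false  [D.acc == true]
30. n14.hot = 27  [terminal]
31. n15.ok = 25  [terminal]
32. n13.lim = false  [B.key > 17]
33. n10.pre = false  [B.lim == true]
34. n10.key = false  [D.acc == true]
35. n10.off = -4  [(if B.lim then S.lab else D.pre) - 1]
36. n16.lab = 10  [B.key - 11]
37. n17.tag = "wz"  ["wz"]
38. n17.key = 4  [S.lab - 6]
39. n17.hot = true  [true]
40. n18.hot = 24  [terminal]
41. n19.ok = 4  [terminal]
42. n20.hot = 29  [terminal]
43. n17.lim = true  [B.hot == true]
44. n16.pre = false  [B.lim == false]
45. n16.key = true  [S.lab > 9]
46. n16.off = 4  [S.lab - 6]
47. n2.lim = false  [false]
48. n1.pre = 4  [4]
49. n1.acc = false  [B.lim == true]
50. n0.pre = true  [D.pre > 3]
51. n0.key = false  [S.lab > 12]
52. n0.off = 29  [S.lab + 17]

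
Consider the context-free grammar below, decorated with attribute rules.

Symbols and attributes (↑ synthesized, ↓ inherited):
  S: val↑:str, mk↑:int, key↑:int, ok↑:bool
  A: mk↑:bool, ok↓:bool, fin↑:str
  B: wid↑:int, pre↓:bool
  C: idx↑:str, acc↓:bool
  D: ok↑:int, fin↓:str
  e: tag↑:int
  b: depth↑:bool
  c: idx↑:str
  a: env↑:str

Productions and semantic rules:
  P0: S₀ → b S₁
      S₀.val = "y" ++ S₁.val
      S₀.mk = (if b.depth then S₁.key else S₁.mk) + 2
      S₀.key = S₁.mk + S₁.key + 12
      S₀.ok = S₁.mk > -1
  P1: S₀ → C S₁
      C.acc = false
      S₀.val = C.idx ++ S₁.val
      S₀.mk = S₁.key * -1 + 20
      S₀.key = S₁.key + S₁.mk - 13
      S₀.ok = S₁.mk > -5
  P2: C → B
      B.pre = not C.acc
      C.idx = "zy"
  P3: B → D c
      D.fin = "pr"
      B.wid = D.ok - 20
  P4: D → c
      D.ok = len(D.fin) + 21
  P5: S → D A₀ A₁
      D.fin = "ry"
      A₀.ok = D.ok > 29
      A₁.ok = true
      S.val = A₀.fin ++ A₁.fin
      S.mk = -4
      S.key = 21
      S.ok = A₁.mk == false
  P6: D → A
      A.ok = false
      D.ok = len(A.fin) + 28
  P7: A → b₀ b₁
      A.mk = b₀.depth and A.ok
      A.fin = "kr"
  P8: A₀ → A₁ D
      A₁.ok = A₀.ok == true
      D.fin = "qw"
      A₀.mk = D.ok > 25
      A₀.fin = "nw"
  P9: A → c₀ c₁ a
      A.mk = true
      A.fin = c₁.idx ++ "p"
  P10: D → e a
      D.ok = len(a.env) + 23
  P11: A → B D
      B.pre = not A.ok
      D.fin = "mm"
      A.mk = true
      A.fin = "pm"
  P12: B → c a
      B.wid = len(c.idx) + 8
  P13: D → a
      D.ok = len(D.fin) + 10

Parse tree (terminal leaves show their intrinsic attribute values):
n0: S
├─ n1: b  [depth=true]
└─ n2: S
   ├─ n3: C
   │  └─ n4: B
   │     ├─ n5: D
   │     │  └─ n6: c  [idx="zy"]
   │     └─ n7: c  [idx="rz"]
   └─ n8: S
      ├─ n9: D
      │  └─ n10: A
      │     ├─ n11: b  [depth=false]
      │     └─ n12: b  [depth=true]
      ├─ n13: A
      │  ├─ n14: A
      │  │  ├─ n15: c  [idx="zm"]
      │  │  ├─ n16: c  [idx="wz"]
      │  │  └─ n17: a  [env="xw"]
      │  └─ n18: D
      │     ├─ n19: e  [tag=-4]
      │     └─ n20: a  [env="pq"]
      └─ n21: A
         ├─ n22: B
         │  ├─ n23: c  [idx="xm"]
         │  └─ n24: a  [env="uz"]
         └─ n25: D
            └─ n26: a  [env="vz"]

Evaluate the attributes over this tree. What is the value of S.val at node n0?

1. n1.depth = true  [terminal]
2. n3.acc = false  [false]
3. n4.pre = true  [not C.acc]
4. n5.fin = "pr"  ["pr"]
5. n6.idx = "zy"  [terminal]
6. n5.ok = 23  [len(D.fin) + 21]
7. n7.idx = "rz"  [terminal]
8. n4.wid = 3  [D.ok - 20]
9. n3.idx = "zy"  ["zy"]
10. n9.fin = "ry"  ["ry"]
11. n10.ok = false  [false]
12. n11.depth = false  [terminal]
13. n12.depth = true  [terminal]
14. n10.mk = false  [b₀.depth and A.ok]
15. n10.fin = "kr"  ["kr"]
16. n9.ok = 30  [len(A.fin) + 28]
17. n13.ok = true  [D.ok > 29]
18. n14.ok = true  [A₀.ok == true]
19. n15.idx = "zm"  [terminal]
20. n16.idx = "wz"  [terminal]
21. n17.env = "xw"  [terminal]
22. n14.mk = true  [true]
23. n14.fin = "wzp"  [c₁.idx ++ "p"]
24. n18.fin = "qw"  ["qw"]
25. n19.tag = -4  [terminal]
26. n20.env = "pq"  [terminal]
27. n18.ok = 25  [len(a.env) + 23]
28. n13.mk = false  [D.ok > 25]
29. n13.fin = "nw"  ["nw"]
30. n21.ok = true  [true]
31. n22.pre = false  [not A.ok]
32. n23.idx = "xm"  [terminal]
33. n24.env = "uz"  [terminal]
34. n22.wid = 10  [len(c.idx) + 8]
35. n25.fin = "mm"  ["mm"]
36. n26.env = "vz"  [terminal]
37. n25.ok = 12  [len(D.fin) + 10]
38. n21.mk = true  [true]
39. n21.fin = "pm"  ["pm"]
40. n8.val = "nwpm"  [A₀.fin ++ A₁.fin]
41. n8.mk = -4  [-4]
42. n8.key = 21  [21]
43. n8.ok = false  [A₁.mk == false]
44. n2.val = "zynwpm"  [C.idx ++ S₁.val]
45. n2.mk = -1  [S₁.key * -1 + 20]
46. n2.key = 4  [S₁.key + S₁.mk - 13]
47. n2.ok = true  [S₁.mk > -5]
48. n0.val = "yzynwpm"  ["y" ++ S₁.val]
49. n0.mk = 6  [(if b.depth then S₁.key else S₁.mk) + 2]
50. n0.key = 15  [S₁.mk + S₁.key + 12]
51. n0.ok = false  [S₁.mk > -1]

"yzynwpm"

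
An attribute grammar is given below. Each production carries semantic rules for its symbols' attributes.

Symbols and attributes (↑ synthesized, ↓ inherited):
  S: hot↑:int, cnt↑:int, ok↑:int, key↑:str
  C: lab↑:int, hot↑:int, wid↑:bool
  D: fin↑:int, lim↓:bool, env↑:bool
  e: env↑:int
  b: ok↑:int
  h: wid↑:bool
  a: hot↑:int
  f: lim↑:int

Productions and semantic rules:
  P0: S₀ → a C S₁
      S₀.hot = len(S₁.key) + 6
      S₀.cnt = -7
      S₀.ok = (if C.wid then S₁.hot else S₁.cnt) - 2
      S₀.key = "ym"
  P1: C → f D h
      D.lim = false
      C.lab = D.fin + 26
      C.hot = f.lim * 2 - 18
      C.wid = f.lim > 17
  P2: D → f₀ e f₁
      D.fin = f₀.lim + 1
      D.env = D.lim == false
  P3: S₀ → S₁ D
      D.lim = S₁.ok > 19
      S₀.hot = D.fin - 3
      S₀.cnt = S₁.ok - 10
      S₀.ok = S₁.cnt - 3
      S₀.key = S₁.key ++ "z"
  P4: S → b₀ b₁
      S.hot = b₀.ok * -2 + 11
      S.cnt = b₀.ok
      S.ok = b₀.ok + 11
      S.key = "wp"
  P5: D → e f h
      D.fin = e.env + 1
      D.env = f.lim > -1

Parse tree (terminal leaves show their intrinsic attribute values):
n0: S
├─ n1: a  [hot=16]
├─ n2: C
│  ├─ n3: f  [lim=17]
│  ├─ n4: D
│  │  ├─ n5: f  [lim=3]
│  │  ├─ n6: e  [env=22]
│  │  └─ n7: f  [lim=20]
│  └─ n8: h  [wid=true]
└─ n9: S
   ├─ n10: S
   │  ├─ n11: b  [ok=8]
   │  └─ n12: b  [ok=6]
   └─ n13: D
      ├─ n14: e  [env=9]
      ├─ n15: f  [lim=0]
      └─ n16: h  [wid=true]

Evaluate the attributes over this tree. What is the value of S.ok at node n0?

7

1. n1.hot = 16  [terminal]
2. n3.lim = 17  [terminal]
3. n4.lim = false  [false]
4. n5.lim = 3  [terminal]
5. n6.env = 22  [terminal]
6. n7.lim = 20  [terminal]
7. n4.fin = 4  [f₀.lim + 1]
8. n4.env = true  [D.lim == false]
9. n8.wid = true  [terminal]
10. n2.lab = 30  [D.fin + 26]
11. n2.hot = 16  [f.lim * 2 - 18]
12. n2.wid = false  [f.lim > 17]
13. n11.ok = 8  [terminal]
14. n12.ok = 6  [terminal]
15. n10.hot = -5  [b₀.ok * -2 + 11]
16. n10.cnt = 8  [b₀.ok]
17. n10.ok = 19  [b₀.ok + 11]
18. n10.key = "wp"  ["wp"]
19. n13.lim = false  [S₁.ok > 19]
20. n14.env = 9  [terminal]
21. n15.lim = 0  [terminal]
22. n16.wid = true  [terminal]
23. n13.fin = 10  [e.env + 1]
24. n13.env = true  [f.lim > -1]
25. n9.hot = 7  [D.fin - 3]
26. n9.cnt = 9  [S₁.ok - 10]
27. n9.ok = 5  [S₁.cnt - 3]
28. n9.key = "wpz"  [S₁.key ++ "z"]
29. n0.hot = 9  [len(S₁.key) + 6]
30. n0.cnt = -7  [-7]
31. n0.ok = 7  [(if C.wid then S₁.hot else S₁.cnt) - 2]
32. n0.key = "ym"  ["ym"]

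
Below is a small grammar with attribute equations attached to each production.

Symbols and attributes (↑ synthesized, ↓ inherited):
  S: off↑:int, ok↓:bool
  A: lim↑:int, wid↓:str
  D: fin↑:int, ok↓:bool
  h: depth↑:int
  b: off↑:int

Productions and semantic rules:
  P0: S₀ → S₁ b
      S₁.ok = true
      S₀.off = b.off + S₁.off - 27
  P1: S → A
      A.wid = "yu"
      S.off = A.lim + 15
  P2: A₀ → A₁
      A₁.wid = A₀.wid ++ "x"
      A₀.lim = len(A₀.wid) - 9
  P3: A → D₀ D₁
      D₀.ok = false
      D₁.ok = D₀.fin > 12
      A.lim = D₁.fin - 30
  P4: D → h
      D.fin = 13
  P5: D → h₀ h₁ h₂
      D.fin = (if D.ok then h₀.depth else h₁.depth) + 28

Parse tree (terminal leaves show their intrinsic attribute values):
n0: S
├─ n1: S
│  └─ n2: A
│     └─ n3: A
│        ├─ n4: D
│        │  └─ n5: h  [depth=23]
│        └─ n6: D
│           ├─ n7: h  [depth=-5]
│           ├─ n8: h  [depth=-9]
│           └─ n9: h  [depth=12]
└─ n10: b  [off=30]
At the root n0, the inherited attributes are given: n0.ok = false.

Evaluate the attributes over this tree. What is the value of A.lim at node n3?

1. n0.ok = false  [given at root]
2. n1.ok = true  [true]
3. n2.wid = "yu"  ["yu"]
4. n3.wid = "yux"  [A₀.wid ++ "x"]
5. n4.ok = false  [false]
6. n5.depth = 23  [terminal]
7. n4.fin = 13  [13]
8. n6.ok = true  [D₀.fin > 12]
9. n7.depth = -5  [terminal]
10. n8.depth = -9  [terminal]
11. n9.depth = 12  [terminal]
12. n6.fin = 23  [(if D.ok then h₀.depth else h₁.depth) + 28]
13. n3.lim = -7  [D₁.fin - 30]
14. n2.lim = -7  [len(A₀.wid) - 9]
15. n1.off = 8  [A.lim + 15]
16. n10.off = 30  [terminal]
17. n0.off = 11  [b.off + S₁.off - 27]

-7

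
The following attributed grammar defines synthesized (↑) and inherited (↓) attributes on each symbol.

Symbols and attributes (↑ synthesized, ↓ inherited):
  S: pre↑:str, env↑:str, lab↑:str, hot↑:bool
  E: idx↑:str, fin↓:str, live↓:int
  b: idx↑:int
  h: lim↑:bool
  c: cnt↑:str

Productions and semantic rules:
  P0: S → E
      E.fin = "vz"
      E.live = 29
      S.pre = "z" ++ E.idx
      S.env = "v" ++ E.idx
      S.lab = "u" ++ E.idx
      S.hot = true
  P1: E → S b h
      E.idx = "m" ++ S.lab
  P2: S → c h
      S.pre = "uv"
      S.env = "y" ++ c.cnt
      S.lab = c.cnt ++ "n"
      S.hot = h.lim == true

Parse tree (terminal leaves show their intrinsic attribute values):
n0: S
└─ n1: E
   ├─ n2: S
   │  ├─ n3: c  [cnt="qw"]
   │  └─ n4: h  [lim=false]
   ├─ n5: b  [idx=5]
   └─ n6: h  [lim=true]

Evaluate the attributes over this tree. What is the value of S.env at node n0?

"vmqwn"

1. n1.fin = "vz"  ["vz"]
2. n1.live = 29  [29]
3. n3.cnt = "qw"  [terminal]
4. n4.lim = false  [terminal]
5. n2.pre = "uv"  ["uv"]
6. n2.env = "yqw"  ["y" ++ c.cnt]
7. n2.lab = "qwn"  [c.cnt ++ "n"]
8. n2.hot = false  [h.lim == true]
9. n5.idx = 5  [terminal]
10. n6.lim = true  [terminal]
11. n1.idx = "mqwn"  ["m" ++ S.lab]
12. n0.pre = "zmqwn"  ["z" ++ E.idx]
13. n0.env = "vmqwn"  ["v" ++ E.idx]
14. n0.lab = "umqwn"  ["u" ++ E.idx]
15. n0.hot = true  [true]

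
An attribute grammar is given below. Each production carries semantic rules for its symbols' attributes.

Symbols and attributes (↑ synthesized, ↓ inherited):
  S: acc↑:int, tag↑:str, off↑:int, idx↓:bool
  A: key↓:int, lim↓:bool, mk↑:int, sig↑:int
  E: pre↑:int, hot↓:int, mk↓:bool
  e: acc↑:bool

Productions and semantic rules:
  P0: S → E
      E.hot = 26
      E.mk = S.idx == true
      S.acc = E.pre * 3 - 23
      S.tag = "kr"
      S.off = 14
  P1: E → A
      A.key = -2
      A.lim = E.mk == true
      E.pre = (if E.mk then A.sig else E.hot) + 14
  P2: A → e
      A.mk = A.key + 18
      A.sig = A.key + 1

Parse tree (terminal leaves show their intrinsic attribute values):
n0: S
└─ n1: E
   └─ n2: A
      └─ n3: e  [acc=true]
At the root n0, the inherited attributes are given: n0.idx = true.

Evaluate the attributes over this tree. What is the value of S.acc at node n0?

16

1. n0.idx = true  [given at root]
2. n1.hot = 26  [26]
3. n1.mk = true  [S.idx == true]
4. n2.key = -2  [-2]
5. n2.lim = true  [E.mk == true]
6. n3.acc = true  [terminal]
7. n2.mk = 16  [A.key + 18]
8. n2.sig = -1  [A.key + 1]
9. n1.pre = 13  [(if E.mk then A.sig else E.hot) + 14]
10. n0.acc = 16  [E.pre * 3 - 23]
11. n0.tag = "kr"  ["kr"]
12. n0.off = 14  [14]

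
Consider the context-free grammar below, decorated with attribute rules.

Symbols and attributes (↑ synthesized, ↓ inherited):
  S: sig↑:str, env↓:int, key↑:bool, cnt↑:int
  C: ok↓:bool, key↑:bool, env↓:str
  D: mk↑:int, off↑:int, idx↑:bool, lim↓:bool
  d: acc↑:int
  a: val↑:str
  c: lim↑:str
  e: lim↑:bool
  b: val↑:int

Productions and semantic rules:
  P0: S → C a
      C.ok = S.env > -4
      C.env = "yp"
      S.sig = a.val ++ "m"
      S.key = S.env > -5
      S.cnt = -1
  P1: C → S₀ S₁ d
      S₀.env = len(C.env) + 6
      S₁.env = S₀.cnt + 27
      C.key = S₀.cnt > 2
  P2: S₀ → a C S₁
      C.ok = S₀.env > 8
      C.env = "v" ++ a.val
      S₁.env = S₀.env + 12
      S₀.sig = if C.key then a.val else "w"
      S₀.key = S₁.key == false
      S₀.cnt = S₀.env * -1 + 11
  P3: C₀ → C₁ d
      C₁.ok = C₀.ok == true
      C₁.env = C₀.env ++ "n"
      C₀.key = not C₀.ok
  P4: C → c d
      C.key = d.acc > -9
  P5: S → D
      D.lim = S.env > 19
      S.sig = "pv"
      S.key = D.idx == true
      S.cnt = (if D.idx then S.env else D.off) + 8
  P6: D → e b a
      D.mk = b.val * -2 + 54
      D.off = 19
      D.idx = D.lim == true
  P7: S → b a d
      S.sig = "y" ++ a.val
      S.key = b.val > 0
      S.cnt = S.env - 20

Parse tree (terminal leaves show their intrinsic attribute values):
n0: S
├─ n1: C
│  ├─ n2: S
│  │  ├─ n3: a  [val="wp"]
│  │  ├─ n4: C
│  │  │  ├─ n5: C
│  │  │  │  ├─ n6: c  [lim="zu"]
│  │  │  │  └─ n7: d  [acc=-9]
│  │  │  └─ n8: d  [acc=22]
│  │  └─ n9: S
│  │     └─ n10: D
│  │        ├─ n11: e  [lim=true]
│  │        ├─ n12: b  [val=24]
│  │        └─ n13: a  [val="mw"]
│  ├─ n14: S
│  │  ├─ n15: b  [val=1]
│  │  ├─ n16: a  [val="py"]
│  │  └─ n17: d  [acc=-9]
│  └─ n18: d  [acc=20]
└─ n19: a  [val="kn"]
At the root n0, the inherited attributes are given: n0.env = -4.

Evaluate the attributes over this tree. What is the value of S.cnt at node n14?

1. n0.env = -4  [given at root]
2. n1.ok = false  [S.env > -4]
3. n1.env = "yp"  ["yp"]
4. n2.env = 8  [len(C.env) + 6]
5. n3.val = "wp"  [terminal]
6. n4.ok = false  [S₀.env > 8]
7. n4.env = "vwp"  ["v" ++ a.val]
8. n5.ok = false  [C₀.ok == true]
9. n5.env = "vwpn"  [C₀.env ++ "n"]
10. n6.lim = "zu"  [terminal]
11. n7.acc = -9  [terminal]
12. n5.key = false  [d.acc > -9]
13. n8.acc = 22  [terminal]
14. n4.key = true  [not C₀.ok]
15. n9.env = 20  [S₀.env + 12]
16. n10.lim = true  [S.env > 19]
17. n11.lim = true  [terminal]
18. n12.val = 24  [terminal]
19. n13.val = "mw"  [terminal]
20. n10.mk = 6  [b.val * -2 + 54]
21. n10.off = 19  [19]
22. n10.idx = true  [D.lim == true]
23. n9.sig = "pv"  ["pv"]
24. n9.key = true  [D.idx == true]
25. n9.cnt = 28  [(if D.idx then S.env else D.off) + 8]
26. n2.sig = "wp"  [if C.key then a.val else "w"]
27. n2.key = false  [S₁.key == false]
28. n2.cnt = 3  [S₀.env * -1 + 11]
29. n14.env = 30  [S₀.cnt + 27]
30. n15.val = 1  [terminal]
31. n16.val = "py"  [terminal]
32. n17.acc = -9  [terminal]
33. n14.sig = "ypy"  ["y" ++ a.val]
34. n14.key = true  [b.val > 0]
35. n14.cnt = 10  [S.env - 20]
36. n18.acc = 20  [terminal]
37. n1.key = true  [S₀.cnt > 2]
38. n19.val = "kn"  [terminal]
39. n0.sig = "knm"  [a.val ++ "m"]
40. n0.key = true  [S.env > -5]
41. n0.cnt = -1  [-1]

10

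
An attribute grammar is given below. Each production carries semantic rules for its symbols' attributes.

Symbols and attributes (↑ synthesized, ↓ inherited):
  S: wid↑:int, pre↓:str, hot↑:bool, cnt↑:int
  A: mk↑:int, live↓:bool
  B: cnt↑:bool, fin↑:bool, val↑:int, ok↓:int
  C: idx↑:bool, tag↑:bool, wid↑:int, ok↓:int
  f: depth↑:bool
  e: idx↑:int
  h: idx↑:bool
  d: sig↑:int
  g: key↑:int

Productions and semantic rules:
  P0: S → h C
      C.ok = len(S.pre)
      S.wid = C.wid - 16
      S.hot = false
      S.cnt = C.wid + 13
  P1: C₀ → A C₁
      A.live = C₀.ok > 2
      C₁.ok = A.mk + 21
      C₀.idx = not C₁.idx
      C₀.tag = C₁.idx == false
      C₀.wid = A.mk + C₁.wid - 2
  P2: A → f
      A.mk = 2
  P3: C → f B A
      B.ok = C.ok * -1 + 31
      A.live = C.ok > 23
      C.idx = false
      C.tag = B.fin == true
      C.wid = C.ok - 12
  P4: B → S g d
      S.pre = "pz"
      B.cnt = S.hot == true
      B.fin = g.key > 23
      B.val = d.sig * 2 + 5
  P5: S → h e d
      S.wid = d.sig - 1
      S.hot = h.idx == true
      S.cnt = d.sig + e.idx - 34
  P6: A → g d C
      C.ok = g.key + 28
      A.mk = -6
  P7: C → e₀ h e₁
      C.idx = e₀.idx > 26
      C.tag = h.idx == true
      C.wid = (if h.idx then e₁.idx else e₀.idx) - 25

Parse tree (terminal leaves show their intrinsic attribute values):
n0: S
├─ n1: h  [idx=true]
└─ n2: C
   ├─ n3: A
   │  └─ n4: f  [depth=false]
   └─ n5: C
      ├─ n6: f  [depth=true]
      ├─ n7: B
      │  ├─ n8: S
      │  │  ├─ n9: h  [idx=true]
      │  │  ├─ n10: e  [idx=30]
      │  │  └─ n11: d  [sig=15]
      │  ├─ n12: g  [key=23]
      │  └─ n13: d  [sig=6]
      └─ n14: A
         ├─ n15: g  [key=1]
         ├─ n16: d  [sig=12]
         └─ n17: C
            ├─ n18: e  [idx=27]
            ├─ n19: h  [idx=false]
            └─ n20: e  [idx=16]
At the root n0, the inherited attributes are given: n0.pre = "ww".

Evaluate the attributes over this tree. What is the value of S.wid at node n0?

1. n0.pre = "ww"  [given at root]
2. n1.idx = true  [terminal]
3. n2.ok = 2  [len(S.pre)]
4. n3.live = false  [C₀.ok > 2]
5. n4.depth = false  [terminal]
6. n3.mk = 2  [2]
7. n5.ok = 23  [A.mk + 21]
8. n6.depth = true  [terminal]
9. n7.ok = 8  [C.ok * -1 + 31]
10. n8.pre = "pz"  ["pz"]
11. n9.idx = true  [terminal]
12. n10.idx = 30  [terminal]
13. n11.sig = 15  [terminal]
14. n8.wid = 14  [d.sig - 1]
15. n8.hot = true  [h.idx == true]
16. n8.cnt = 11  [d.sig + e.idx - 34]
17. n12.key = 23  [terminal]
18. n13.sig = 6  [terminal]
19. n7.cnt = true  [S.hot == true]
20. n7.fin = false  [g.key > 23]
21. n7.val = 17  [d.sig * 2 + 5]
22. n14.live = false  [C.ok > 23]
23. n15.key = 1  [terminal]
24. n16.sig = 12  [terminal]
25. n17.ok = 29  [g.key + 28]
26. n18.idx = 27  [terminal]
27. n19.idx = false  [terminal]
28. n20.idx = 16  [terminal]
29. n17.idx = true  [e₀.idx > 26]
30. n17.tag = false  [h.idx == true]
31. n17.wid = 2  [(if h.idx then e₁.idx else e₀.idx) - 25]
32. n14.mk = -6  [-6]
33. n5.idx = false  [false]
34. n5.tag = false  [B.fin == true]
35. n5.wid = 11  [C.ok - 12]
36. n2.idx = true  [not C₁.idx]
37. n2.tag = true  [C₁.idx == false]
38. n2.wid = 11  [A.mk + C₁.wid - 2]
39. n0.wid = -5  [C.wid - 16]
40. n0.hot = false  [false]
41. n0.cnt = 24  [C.wid + 13]

-5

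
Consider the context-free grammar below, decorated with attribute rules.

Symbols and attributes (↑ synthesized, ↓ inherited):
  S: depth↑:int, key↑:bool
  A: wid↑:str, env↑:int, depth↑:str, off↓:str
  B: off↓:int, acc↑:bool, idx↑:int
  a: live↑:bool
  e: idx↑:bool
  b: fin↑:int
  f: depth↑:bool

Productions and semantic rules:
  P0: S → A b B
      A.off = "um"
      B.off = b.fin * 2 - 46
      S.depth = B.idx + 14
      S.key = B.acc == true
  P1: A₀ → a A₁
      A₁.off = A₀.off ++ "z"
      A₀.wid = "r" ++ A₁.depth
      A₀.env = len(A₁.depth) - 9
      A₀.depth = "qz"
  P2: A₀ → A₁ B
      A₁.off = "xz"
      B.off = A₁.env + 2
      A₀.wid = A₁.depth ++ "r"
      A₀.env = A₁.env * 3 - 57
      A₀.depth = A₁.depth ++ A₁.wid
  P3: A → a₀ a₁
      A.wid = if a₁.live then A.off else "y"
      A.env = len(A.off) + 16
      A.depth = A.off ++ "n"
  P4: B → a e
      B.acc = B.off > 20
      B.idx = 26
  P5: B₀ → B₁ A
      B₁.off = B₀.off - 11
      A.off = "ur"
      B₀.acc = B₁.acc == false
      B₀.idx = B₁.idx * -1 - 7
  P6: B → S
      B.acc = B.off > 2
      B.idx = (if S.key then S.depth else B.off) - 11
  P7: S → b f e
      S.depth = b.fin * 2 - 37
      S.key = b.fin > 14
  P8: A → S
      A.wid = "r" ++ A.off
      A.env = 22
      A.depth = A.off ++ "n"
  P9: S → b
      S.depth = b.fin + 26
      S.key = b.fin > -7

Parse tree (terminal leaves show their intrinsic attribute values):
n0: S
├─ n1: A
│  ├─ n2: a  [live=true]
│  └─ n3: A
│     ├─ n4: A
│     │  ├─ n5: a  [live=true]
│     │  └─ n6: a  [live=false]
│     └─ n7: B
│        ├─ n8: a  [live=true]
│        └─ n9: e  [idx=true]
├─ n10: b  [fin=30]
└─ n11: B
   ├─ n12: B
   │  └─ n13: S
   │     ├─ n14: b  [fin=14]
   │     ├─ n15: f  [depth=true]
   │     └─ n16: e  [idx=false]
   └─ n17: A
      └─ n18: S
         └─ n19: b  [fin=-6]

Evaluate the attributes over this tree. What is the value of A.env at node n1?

1. n1.off = "um"  ["um"]
2. n2.live = true  [terminal]
3. n3.off = "umz"  [A₀.off ++ "z"]
4. n4.off = "xz"  ["xz"]
5. n5.live = true  [terminal]
6. n6.live = false  [terminal]
7. n4.wid = "y"  [if a₁.live then A.off else "y"]
8. n4.env = 18  [len(A.off) + 16]
9. n4.depth = "xzn"  [A.off ++ "n"]
10. n7.off = 20  [A₁.env + 2]
11. n8.live = true  [terminal]
12. n9.idx = true  [terminal]
13. n7.acc = false  [B.off > 20]
14. n7.idx = 26  [26]
15. n3.wid = "xznr"  [A₁.depth ++ "r"]
16. n3.env = -3  [A₁.env * 3 - 57]
17. n3.depth = "xzny"  [A₁.depth ++ A₁.wid]
18. n1.wid = "rxzny"  ["r" ++ A₁.depth]
19. n1.env = -5  [len(A₁.depth) - 9]
20. n1.depth = "qz"  ["qz"]
21. n10.fin = 30  [terminal]
22. n11.off = 14  [b.fin * 2 - 46]
23. n12.off = 3  [B₀.off - 11]
24. n14.fin = 14  [terminal]
25. n15.depth = true  [terminal]
26. n16.idx = false  [terminal]
27. n13.depth = -9  [b.fin * 2 - 37]
28. n13.key = false  [b.fin > 14]
29. n12.acc = true  [B.off > 2]
30. n12.idx = -8  [(if S.key then S.depth else B.off) - 11]
31. n17.off = "ur"  ["ur"]
32. n19.fin = -6  [terminal]
33. n18.depth = 20  [b.fin + 26]
34. n18.key = true  [b.fin > -7]
35. n17.wid = "rur"  ["r" ++ A.off]
36. n17.env = 22  [22]
37. n17.depth = "urn"  [A.off ++ "n"]
38. n11.acc = false  [B₁.acc == false]
39. n11.idx = 1  [B₁.idx * -1 - 7]
40. n0.depth = 15  [B.idx + 14]
41. n0.key = false  [B.acc == true]

-5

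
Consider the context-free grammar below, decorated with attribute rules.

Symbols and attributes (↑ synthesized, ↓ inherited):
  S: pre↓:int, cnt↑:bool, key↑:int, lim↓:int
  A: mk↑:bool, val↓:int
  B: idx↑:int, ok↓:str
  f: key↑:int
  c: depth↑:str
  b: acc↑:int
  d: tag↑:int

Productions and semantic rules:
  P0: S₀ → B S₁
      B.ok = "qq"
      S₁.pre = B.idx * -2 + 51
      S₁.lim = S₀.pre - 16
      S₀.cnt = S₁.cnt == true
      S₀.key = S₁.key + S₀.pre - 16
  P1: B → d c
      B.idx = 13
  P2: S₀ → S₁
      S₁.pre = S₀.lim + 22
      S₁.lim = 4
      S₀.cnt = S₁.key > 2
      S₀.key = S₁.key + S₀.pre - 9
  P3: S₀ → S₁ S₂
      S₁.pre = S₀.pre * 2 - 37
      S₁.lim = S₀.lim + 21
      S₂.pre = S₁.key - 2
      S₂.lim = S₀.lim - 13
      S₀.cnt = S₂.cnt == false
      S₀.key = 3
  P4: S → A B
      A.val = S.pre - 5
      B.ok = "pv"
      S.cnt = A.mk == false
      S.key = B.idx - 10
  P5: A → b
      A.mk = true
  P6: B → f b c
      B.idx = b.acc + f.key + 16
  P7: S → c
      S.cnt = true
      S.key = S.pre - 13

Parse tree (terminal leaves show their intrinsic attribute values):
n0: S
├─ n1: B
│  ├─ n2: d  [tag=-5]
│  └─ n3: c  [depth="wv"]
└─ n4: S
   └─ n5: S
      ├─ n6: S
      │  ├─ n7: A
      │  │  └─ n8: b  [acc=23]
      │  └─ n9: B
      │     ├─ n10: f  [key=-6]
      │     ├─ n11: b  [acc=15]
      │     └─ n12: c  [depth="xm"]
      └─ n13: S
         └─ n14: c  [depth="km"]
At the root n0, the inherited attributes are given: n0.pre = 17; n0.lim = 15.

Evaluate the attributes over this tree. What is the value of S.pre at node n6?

1. n0.pre = 17  [given at root]
2. n0.lim = 15  [given at root]
3. n1.ok = "qq"  ["qq"]
4. n2.tag = -5  [terminal]
5. n3.depth = "wv"  [terminal]
6. n1.idx = 13  [13]
7. n4.pre = 25  [B.idx * -2 + 51]
8. n4.lim = 1  [S₀.pre - 16]
9. n5.pre = 23  [S₀.lim + 22]
10. n5.lim = 4  [4]
11. n6.pre = 9  [S₀.pre * 2 - 37]
12. n6.lim = 25  [S₀.lim + 21]
13. n7.val = 4  [S.pre - 5]
14. n8.acc = 23  [terminal]
15. n7.mk = true  [true]
16. n9.ok = "pv"  ["pv"]
17. n10.key = -6  [terminal]
18. n11.acc = 15  [terminal]
19. n12.depth = "xm"  [terminal]
20. n9.idx = 25  [b.acc + f.key + 16]
21. n6.cnt = false  [A.mk == false]
22. n6.key = 15  [B.idx - 10]
23. n13.pre = 13  [S₁.key - 2]
24. n13.lim = -9  [S₀.lim - 13]
25. n14.depth = "km"  [terminal]
26. n13.cnt = true  [true]
27. n13.key = 0  [S.pre - 13]
28. n5.cnt = false  [S₂.cnt == false]
29. n5.key = 3  [3]
30. n4.cnt = true  [S₁.key > 2]
31. n4.key = 19  [S₁.key + S₀.pre - 9]
32. n0.cnt = true  [S₁.cnt == true]
33. n0.key = 20  [S₁.key + S₀.pre - 16]

9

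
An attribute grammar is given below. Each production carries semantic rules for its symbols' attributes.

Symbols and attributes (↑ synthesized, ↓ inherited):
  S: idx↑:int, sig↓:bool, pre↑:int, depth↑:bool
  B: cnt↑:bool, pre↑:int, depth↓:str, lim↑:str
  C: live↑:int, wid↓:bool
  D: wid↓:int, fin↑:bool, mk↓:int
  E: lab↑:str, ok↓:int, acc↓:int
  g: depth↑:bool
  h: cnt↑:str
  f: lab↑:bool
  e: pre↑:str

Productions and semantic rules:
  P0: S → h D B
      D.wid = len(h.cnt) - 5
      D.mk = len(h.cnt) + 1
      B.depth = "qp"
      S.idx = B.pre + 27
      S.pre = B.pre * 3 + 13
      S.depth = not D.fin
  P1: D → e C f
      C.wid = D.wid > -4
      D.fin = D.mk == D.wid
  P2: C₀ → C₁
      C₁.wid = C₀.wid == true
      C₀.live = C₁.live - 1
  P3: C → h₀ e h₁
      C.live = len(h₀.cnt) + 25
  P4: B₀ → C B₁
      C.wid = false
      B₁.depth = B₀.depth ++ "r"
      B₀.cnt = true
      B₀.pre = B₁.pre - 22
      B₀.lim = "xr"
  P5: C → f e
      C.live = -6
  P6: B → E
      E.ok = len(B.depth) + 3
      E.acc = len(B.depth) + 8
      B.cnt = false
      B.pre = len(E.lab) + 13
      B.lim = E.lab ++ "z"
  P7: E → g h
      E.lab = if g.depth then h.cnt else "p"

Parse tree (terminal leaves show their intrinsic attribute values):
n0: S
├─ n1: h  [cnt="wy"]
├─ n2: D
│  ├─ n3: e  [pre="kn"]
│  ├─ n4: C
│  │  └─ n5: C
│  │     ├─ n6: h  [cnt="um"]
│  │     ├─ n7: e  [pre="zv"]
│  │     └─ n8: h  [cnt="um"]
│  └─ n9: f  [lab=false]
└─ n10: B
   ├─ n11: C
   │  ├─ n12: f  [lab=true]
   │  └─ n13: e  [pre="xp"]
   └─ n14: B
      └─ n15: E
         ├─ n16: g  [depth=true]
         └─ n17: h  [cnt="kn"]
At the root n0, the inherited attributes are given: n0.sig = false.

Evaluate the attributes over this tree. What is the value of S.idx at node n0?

20

1. n0.sig = false  [given at root]
2. n1.cnt = "wy"  [terminal]
3. n2.wid = -3  [len(h.cnt) - 5]
4. n2.mk = 3  [len(h.cnt) + 1]
5. n3.pre = "kn"  [terminal]
6. n4.wid = true  [D.wid > -4]
7. n5.wid = true  [C₀.wid == true]
8. n6.cnt = "um"  [terminal]
9. n7.pre = "zv"  [terminal]
10. n8.cnt = "um"  [terminal]
11. n5.live = 27  [len(h₀.cnt) + 25]
12. n4.live = 26  [C₁.live - 1]
13. n9.lab = false  [terminal]
14. n2.fin = false  [D.mk == D.wid]
15. n10.depth = "qp"  ["qp"]
16. n11.wid = false  [false]
17. n12.lab = true  [terminal]
18. n13.pre = "xp"  [terminal]
19. n11.live = -6  [-6]
20. n14.depth = "qpr"  [B₀.depth ++ "r"]
21. n15.ok = 6  [len(B.depth) + 3]
22. n15.acc = 11  [len(B.depth) + 8]
23. n16.depth = true  [terminal]
24. n17.cnt = "kn"  [terminal]
25. n15.lab = "kn"  [if g.depth then h.cnt else "p"]
26. n14.cnt = false  [false]
27. n14.pre = 15  [len(E.lab) + 13]
28. n14.lim = "knz"  [E.lab ++ "z"]
29. n10.cnt = true  [true]
30. n10.pre = -7  [B₁.pre - 22]
31. n10.lim = "xr"  ["xr"]
32. n0.idx = 20  [B.pre + 27]
33. n0.pre = -8  [B.pre * 3 + 13]
34. n0.depth = true  [not D.fin]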